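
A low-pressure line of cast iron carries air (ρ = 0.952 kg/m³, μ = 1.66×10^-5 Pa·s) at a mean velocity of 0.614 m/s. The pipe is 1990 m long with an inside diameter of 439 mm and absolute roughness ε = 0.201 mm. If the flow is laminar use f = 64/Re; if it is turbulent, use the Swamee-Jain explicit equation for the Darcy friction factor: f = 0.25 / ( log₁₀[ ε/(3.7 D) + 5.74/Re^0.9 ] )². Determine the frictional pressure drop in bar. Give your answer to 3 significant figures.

Reynolds number Re = ρVD/μ = 0.952 · 0.614 · 0.439 / 1.66e-05 = 1.546e+04.
Re > 4000 → turbulent. Relative roughness ε/D = 0.000201/0.439 = 0.000458. Swamee-Jain: f = 0.25/(log₁₀[0.000458/3.7 + 5.74/1.546e+04^0.9])² = 0.25/(log₁₀[0.000124 + 0.000974])² = 0.25/(-2.959)² = 0.02855.
Darcy-Weisbach: ΔP = f(L/D)(ρV²/2) = 0.02855·(1990/0.439)·(0.952·0.614²/2) = 0.02855·4533·0.1795 = 23.22 Pa.
ΔP = 23.22 Pa = 2.32×10^-4 bar.

ΔP ≈ 2.32×10^-4 bar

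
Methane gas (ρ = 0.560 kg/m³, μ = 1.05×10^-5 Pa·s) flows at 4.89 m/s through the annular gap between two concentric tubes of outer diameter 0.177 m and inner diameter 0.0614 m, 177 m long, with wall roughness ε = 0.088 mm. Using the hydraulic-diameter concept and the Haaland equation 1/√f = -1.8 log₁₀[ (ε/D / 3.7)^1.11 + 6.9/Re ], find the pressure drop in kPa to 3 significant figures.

Hydraulic diameter D_h = 4A/P = D_o - D_i = 0.177 - 0.0614 = 0.1156 m.
Re = ρVD_h/μ = 0.56·4.89·0.1156/1.05e-05 = 3.015e+04.
ε/D_h = 8.8e-05/0.1156 = 0.000761; Haaland gives 1/√f = -1.8 log₁₀[8.09e-05+0.000229] = 6.316, so f = 0.02507.
ΔP = f(L/D_h)(ρV²/2) = 0.02507·177/0.1156·6.695 = 257 Pa.
ΔP = 0.257 kPa.

ΔP ≈ 0.257 kPa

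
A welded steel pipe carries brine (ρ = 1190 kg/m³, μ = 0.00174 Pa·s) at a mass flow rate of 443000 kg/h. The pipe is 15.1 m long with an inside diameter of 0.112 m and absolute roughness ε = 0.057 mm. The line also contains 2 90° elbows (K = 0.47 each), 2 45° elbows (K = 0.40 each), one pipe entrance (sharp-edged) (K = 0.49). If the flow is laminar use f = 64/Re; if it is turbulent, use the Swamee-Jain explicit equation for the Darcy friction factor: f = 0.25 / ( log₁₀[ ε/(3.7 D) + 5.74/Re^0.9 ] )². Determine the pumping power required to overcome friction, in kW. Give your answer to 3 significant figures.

P ≈ 31.1 kW

ṁ = 443000 kg/h = 443000/3600 = 123.1 kg/s.
A = πD²/4 = π(0.112)²/4 = 0.009852 m²; mean velocity V = ṁ/(ρA) = 123.1/(1190 · 0.009852) = 10.5 m/s.
Reynolds number Re = ρVD/μ = 1190 · 10.5 · 0.112 / 0.00174 = 8.04e+05.
Re > 4000 → turbulent. Relative roughness ε/D = 5.7e-05/0.112 = 0.000509. Swamee-Jain: f = 0.25/(log₁₀[0.000509/3.7 + 5.74/8.04e+05^0.9])² = 0.25/(log₁₀[0.000138 + 2.78e-05])² = 0.25/(-3.782)² = 0.01748.
Total minor-loss coefficient ΣK = 2·0.47 + 2·0.4 + 1·0.49 = 2.23.
ΔP = [f·L/D + ΣK]·(ρV²/2) = [0.01748·15.1/0.112 + 2.23]·(1190·10.5²/2) = [2.357 + 2.23]·6.555e+04 = 3.007e+05 Pa.
Q = ṁ/ρ = 123.1/1190 = 0.1034 m³/s.
Pumping power P = QΔP = 0.1034·3.007e+05 = 31090 W = 31.1 kW.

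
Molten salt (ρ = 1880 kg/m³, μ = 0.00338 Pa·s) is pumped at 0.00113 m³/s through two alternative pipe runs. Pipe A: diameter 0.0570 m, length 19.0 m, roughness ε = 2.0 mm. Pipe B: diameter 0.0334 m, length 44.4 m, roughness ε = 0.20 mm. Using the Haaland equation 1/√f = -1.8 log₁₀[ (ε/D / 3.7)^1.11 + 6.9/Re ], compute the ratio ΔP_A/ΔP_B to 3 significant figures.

Pipe A: V = Q/A = 0.00113/0.002552 = 0.4428 m/s; Re = 1.404e+04; ε/D = 0.0351; Haaland → f = 0.06322; ΔP_A = f(L/D)(ρV²/2) = 3884 Pa.
Pipe B: V = Q/A = 0.00113/0.0008762 = 1.29 m/s; Re = 2.396e+04; ε/D = 0.00599; Haaland → f = 0.03513; ΔP_B = f(L/D)(ρV²/2) = 7.302e+04 Pa.
ΔP_A/ΔP_B = 3884/7.302e+04 = 0.0532.

ΔP_A/ΔP_B ≈ 0.0532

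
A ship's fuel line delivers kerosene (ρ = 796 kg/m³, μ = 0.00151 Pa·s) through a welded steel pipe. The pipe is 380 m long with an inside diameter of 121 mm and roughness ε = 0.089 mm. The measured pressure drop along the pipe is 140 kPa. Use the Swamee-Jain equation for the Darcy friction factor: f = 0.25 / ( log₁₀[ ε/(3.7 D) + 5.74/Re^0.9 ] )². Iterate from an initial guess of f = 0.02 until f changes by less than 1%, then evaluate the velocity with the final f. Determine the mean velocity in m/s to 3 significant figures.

V ≈ 2.33 m/s

Rearranging Darcy-Weisbach: V = √(2·ΔP·D/(f·L·ρ)). With ε/D = 8.9e-05/0.121 = 0.000736, iterate starting from f = 0.02:
  f = 0.02 → V = √(2·1.4e+05·0.121/(0.02·380·796)) = 2.367 m/s; Re = ρVD/μ = 1.509e+05; f → 0.02053
  f = 0.02053 → V = 2.336 m/s; Re = 1.49e+05; f → 0.02056
Converged (Δf/f < 1%). With the final f = 0.02056: V = √(2·1.4e+05·0.121/(0.02056·380·796)) = 2.334 m/s.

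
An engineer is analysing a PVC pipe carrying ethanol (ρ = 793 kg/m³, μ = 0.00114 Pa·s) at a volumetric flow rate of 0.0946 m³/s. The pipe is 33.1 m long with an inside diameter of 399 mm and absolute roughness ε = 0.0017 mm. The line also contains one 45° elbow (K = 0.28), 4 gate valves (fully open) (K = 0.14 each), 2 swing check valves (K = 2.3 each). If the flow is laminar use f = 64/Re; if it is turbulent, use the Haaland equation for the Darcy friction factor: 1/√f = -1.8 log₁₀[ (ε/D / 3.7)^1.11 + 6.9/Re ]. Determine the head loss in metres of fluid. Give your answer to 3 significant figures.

Cross-sectional area A = πD²/4 = π(0.399)²/4 = 0.125 m²; mean velocity V = Q/A = 0.0946/0.125 = 0.7566 m/s.
Reynolds number Re = ρVD/μ = 793 · 0.7566 · 0.399 / 0.00114 = 2.1e+05.
Re > 4000 → turbulent. Relative roughness ε/D = 1.7e-06/0.399 = 4.26e-06. Haaland: 1/√f = -1.8 log₁₀[(4.26e-06/3.7)^1.11 + 6.9/2.1e+05] = -1.8 log₁₀[2.56e-07 + 3.29e-05] = 8.064, so f = 0.01538.
Total minor-loss coefficient ΣK = 1·0.28 + 4·0.14 + 2·2.3 = 5.44.
ΔP = [f·L/D + ΣK]·(ρV²/2) = [0.01538·33.1/0.399 + 5.44]·(793·0.7566²/2) = [1.276 + 5.44]·227 = 1524 Pa.
Head loss h_f = ΔP/(ρg) = 1524/(793·9.81) = 0.196 m.

h_f ≈ 0.196 m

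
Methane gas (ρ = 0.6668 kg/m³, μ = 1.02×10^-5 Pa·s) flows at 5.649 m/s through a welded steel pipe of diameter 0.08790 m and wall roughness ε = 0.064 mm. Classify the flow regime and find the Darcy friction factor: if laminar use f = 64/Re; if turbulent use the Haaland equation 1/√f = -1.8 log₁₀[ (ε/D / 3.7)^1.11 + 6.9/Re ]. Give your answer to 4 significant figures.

Re = ρVD/μ = 0.6668·5.649·0.0879/1.02e-05 = 3.246e+04.
Re > 4000 → turbulent. ε/D = 6.4e-05/0.0879 = 0.000728; Haaland: 1/√f = -1.8 log₁₀[7.7e-05 + 0.000213] = 6.369, so f = 0.02465.

f ≈ 0.02465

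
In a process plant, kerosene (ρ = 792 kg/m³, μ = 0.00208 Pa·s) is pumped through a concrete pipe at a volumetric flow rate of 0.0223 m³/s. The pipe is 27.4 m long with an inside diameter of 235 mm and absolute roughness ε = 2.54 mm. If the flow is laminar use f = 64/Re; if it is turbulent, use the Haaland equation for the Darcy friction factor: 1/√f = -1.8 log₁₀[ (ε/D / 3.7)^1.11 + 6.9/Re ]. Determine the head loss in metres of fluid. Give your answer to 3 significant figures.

h_f ≈ 0.0631 m

Cross-sectional area A = πD²/4 = π(0.235)²/4 = 0.04337 m²; mean velocity V = Q/A = 0.0223/0.04337 = 0.5141 m/s.
Reynolds number Re = ρVD/μ = 792 · 0.5141 · 0.235 / 0.00208 = 4.601e+04.
Re > 4000 → turbulent. Relative roughness ε/D = 0.00254/0.235 = 0.0108. Haaland: 1/√f = -1.8 log₁₀[(0.0108/3.7)^1.11 + 6.9/4.601e+04] = -1.8 log₁₀[0.00154 + 0.00015] = 4.991, so f = 0.04014.
Darcy-Weisbach: ΔP = f(L/D)(ρV²/2) = 0.04014·(27.4/0.235)·(792·0.5141²/2) = 0.04014·116.6·104.7 = 490 Pa.
Head loss h_f = ΔP/(ρg) = 490/(792·9.81) = 0.0631 m.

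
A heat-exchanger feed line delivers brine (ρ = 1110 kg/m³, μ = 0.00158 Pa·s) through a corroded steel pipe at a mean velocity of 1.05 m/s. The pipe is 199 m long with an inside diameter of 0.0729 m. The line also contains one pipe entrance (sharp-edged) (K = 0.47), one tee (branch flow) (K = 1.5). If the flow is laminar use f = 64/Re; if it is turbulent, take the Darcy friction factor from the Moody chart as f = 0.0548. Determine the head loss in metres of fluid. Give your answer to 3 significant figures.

Reynolds number Re = ρVD/μ = 1110 · 1.05 · 0.0729 / 0.00158 = 5.378e+04.
Re > 4000 → turbulent; use the Moody-chart value f = 0.0548.
Total minor-loss coefficient ΣK = 1·0.47 + 1·1.5 = 1.97.
ΔP = [f·L/D + ΣK]·(ρV²/2) = [0.0548·199/0.0729 + 1.97]·(1110·1.05²/2) = [149.6 + 1.97]·611.9 = 9.274e+04 Pa.
Head loss h_f = ΔP/(ρg) = 9.274e+04/(1110·9.81) = 8.52 m.

h_f ≈ 8.52 m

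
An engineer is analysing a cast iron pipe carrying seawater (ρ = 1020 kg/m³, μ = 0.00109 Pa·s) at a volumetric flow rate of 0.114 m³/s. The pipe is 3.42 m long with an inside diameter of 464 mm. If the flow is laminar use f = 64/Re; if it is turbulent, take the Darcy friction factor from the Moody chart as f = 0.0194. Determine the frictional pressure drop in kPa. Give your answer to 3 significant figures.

Cross-sectional area A = πD²/4 = π(0.464)²/4 = 0.1691 m²; mean velocity V = Q/A = 0.114/0.1691 = 0.6742 m/s.
Reynolds number Re = ρVD/μ = 1020 · 0.6742 · 0.464 / 0.00109 = 2.927e+05.
Re > 4000 → turbulent; use the Moody-chart value f = 0.0194.
Darcy-Weisbach: ΔP = f(L/D)(ρV²/2) = 0.0194·(3.42/0.464)·(1020·0.6742²/2) = 0.0194·7.371·231.8 = 33.15 Pa.
ΔP = 33.15 Pa = 0.0331 kPa.

ΔP ≈ 0.0331 kPa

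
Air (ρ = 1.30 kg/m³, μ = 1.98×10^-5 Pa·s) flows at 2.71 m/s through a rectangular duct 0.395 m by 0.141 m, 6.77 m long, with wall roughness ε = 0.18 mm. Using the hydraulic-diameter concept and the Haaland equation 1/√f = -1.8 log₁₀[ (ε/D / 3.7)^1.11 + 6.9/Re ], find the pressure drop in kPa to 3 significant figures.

Hydraulic diameter D_h = 4A/P = 4·(0.395·0.141)/(2·(0.395+0.141)) = 0.2228/1.072 = 0.2078 m.
Re = ρVD_h/μ = 1.3·2.71·0.2078/1.98e-05 = 3.698e+04.
ε/D_h = 0.00018/0.2078 = 0.000866; Haaland gives 1/√f = -1.8 log₁₀[9.33e-05+0.000187] = 6.395, so f = 0.02445.
ΔP = f(L/D_h)(ρV²/2) = 0.02445·6.77/0.2078·4.774 = 3.802 Pa.
ΔP = 0.00380 kPa.

ΔP ≈ 0.00380 kPa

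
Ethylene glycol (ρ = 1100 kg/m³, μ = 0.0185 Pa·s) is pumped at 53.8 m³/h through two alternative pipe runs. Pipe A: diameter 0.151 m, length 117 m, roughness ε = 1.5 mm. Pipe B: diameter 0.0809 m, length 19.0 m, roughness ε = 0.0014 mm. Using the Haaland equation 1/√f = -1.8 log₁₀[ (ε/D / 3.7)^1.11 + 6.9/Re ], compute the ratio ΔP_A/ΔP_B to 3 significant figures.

Pipe A: V = Q/A = 0.01494/0.01791 = 0.8345 m/s; Re = 7493; ε/D = 0.00993; Haaland → f = 0.04447; ΔP_A = f(L/D)(ρV²/2) = 1.32e+04 Pa.
Pipe B: V = Q/A = 0.01494/0.00514 = 2.907 m/s; Re = 1.398e+04; ε/D = 1.73e-05; Haaland → f = 0.02824; ΔP_B = f(L/D)(ρV²/2) = 3.084e+04 Pa.
ΔP_A/ΔP_B = 1.32e+04/3.084e+04 = 0.428.

ΔP_A/ΔP_B ≈ 0.428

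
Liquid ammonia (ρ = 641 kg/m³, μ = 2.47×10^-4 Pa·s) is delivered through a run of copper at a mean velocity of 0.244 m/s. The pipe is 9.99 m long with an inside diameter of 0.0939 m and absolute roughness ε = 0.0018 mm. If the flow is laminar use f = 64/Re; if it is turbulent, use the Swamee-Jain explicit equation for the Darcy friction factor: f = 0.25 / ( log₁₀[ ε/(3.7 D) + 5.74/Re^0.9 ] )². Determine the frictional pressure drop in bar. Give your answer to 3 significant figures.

Reynolds number Re = ρVD/μ = 641 · 0.244 · 0.0939 / 0.000247 = 5.946e+04.
Re > 4000 → turbulent. Relative roughness ε/D = 1.8e-06/0.0939 = 1.92e-05. Swamee-Jain: f = 0.25/(log₁₀[1.92e-05/3.7 + 5.74/5.946e+04^0.9])² = 0.25/(log₁₀[5.18e-06 + 0.00029])² = 0.25/(-3.53)² = 0.02006.
Darcy-Weisbach: ΔP = f(L/D)(ρV²/2) = 0.02006·(9.99/0.0939)·(641·0.244²/2) = 0.02006·106.4·19.08 = 40.72 Pa.
ΔP = 40.72 Pa = 4.07×10^-4 bar.

ΔP ≈ 4.07×10^-4 bar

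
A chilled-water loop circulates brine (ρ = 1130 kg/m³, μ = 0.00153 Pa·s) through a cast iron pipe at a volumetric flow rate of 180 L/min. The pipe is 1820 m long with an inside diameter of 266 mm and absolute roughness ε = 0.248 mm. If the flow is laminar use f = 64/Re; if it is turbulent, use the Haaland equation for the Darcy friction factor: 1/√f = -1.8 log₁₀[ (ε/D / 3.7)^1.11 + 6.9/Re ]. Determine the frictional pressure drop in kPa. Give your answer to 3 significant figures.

Q = 180 L/min = 180/60000 = 0.003 m³/s.
Cross-sectional area A = πD²/4 = π(0.266)²/4 = 0.05557 m²; mean velocity V = Q/A = 0.003/0.05557 = 0.05398 m/s.
Reynolds number Re = ρVD/μ = 1130 · 0.05398 · 0.266 / 0.00153 = 1.061e+04.
Re > 4000 → turbulent. Relative roughness ε/D = 0.000248/0.266 = 0.000932. Haaland: 1/√f = -1.8 log₁₀[(0.000932/3.7)^1.11 + 6.9/1.061e+04] = -1.8 log₁₀[0.000101 + 0.000651] = 5.623, so f = 0.03163.
Darcy-Weisbach: ΔP = f(L/D)(ρV²/2) = 0.03163·(1820/0.266)·(1130·0.05398²/2) = 0.03163·6842·1.647 = 356.3 Pa.
ΔP = 356.3 Pa = 0.356 kPa.

ΔP ≈ 0.356 kPa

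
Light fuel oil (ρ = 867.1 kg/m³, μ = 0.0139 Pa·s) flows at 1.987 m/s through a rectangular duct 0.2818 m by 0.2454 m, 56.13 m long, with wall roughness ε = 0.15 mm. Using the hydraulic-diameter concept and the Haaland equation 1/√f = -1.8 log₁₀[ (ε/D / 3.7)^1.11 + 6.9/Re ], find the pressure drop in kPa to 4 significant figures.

Hydraulic diameter D_h = 4A/P = 4·(0.2818·0.2454)/(2·(0.2818+0.2454)) = 0.2766/1.054 = 0.2623 m.
Re = ρVD_h/μ = 867.1·1.987·0.2623/0.0139 = 3.252e+04.
ε/D_h = 0.00015/0.2623 = 0.000572; Haaland gives 1/√f = -1.8 log₁₀[5.89e-05+0.000212] = 6.421, so f = 0.02426.
ΔP = f(L/D_h)(ρV²/2) = 0.02426·56.13/0.2623·1712 = 8884 Pa.
ΔP = 8.884 kPa.

ΔP ≈ 8.884 kPa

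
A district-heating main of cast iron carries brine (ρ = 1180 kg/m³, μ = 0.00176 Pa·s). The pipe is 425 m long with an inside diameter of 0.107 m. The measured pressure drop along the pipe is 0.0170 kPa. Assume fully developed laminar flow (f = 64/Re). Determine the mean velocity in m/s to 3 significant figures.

V ≈ 0.00813 m/s

For laminar flow, f = 64/Re with Re = ρVD/μ, so Darcy-Weisbach reduces to ΔP = 32μLV/D². Solving for V: V = ΔP·D²/(32μL) = 17·(0.107)²/(32·0.00176·425) = 0.008131 m/s.
Check: Re = ρVD/μ = 1180·0.008131·0.107/0.00176 = 583.3 < 2300, so the laminar assumption holds.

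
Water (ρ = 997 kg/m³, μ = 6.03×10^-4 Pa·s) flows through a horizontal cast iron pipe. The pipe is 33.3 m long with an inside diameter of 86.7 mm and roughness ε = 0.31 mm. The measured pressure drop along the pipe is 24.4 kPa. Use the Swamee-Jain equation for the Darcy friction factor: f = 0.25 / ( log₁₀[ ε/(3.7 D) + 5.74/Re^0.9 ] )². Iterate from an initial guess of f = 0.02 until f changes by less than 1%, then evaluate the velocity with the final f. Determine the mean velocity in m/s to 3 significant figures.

Rearranging Darcy-Weisbach: V = √(2·ΔP·D/(f·L·ρ)). With ε/D = 0.00031/0.0867 = 0.00358, iterate starting from f = 0.02:
  f = 0.02 → V = √(2·2.44e+04·0.0867/(0.02·33.3·997)) = 2.524 m/s; Re = ρVD/μ = 3.619e+05; f → 0.02796
  f = 0.02796 → V = 2.135 m/s; Re = 3.06e+05; f → 0.02804
Converged (Δf/f < 1%). With the final f = 0.02804: V = √(2·2.44e+04·0.0867/(0.02804·33.3·997)) = 2.132 m/s.

V ≈ 2.13 m/s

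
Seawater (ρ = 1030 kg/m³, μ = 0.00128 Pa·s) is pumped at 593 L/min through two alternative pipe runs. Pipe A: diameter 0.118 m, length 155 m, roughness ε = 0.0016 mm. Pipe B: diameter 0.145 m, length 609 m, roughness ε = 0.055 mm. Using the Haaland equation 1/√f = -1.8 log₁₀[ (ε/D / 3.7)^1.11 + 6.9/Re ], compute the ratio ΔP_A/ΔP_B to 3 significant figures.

ΔP_A/ΔP_B ≈ 0.637

Pipe A: V = Q/A = 0.009883/0.01094 = 0.9038 m/s; Re = 8.581e+04; ε/D = 1.36e-05; Haaland → f = 0.01845; ΔP_A = f(L/D)(ρV²/2) = 1.02e+04 Pa.
Pipe B: V = Q/A = 0.009883/0.01651 = 0.5985 m/s; Re = 6.983e+04; ε/D = 0.000379; Haaland → f = 0.02065; ΔP_B = f(L/D)(ρV²/2) = 1.6e+04 Pa.
ΔP_A/ΔP_B = 1.02e+04/1.6e+04 = 0.637.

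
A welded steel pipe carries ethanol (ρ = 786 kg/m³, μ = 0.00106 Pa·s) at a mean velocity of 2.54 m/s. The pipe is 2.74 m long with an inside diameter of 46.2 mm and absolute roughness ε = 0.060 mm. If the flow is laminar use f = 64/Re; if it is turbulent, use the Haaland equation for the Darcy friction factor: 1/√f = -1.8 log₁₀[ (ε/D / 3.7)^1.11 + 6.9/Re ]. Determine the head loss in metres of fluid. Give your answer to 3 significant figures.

Reynolds number Re = ρVD/μ = 786 · 2.54 · 0.0462 / 0.00106 = 8.701e+04.
Re > 4000 → turbulent. Relative roughness ε/D = 6e-05/0.0462 = 0.0013. Haaland: 1/√f = -1.8 log₁₀[(0.0013/3.7)^1.11 + 6.9/8.701e+04] = -1.8 log₁₀[0.000146 + 7.93e-05] = 6.564, so f = 0.02321.
Darcy-Weisbach: ΔP = f(L/D)(ρV²/2) = 0.02321·(2.74/0.0462)·(786·2.54²/2) = 0.02321·59.31·2535 = 3490 Pa.
Head loss h_f = ΔP/(ρg) = 3490/(786·9.81) = 0.453 m.

h_f ≈ 0.453 m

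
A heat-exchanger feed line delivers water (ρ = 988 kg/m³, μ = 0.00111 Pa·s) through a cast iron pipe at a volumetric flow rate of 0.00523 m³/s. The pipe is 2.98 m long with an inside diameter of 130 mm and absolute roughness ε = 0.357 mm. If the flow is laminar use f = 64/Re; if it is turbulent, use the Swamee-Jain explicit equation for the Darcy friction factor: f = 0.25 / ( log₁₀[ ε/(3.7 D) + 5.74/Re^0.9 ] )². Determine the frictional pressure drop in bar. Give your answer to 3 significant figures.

Cross-sectional area A = πD²/4 = π(0.13)²/4 = 0.01327 m²; mean velocity V = Q/A = 0.00523/0.01327 = 0.394 m/s.
Reynolds number Re = ρVD/μ = 988 · 0.394 · 0.13 / 0.00111 = 4.559e+04.
Re > 4000 → turbulent. Relative roughness ε/D = 0.000357/0.13 = 0.00275. Swamee-Jain: f = 0.25/(log₁₀[0.00275/3.7 + 5.74/4.559e+04^0.9])² = 0.25/(log₁₀[0.000742 + 0.000368])² = 0.25/(-2.955)² = 0.02864.
Darcy-Weisbach: ΔP = f(L/D)(ρV²/2) = 0.02864·(2.98/0.13)·(988·0.394²/2) = 0.02864·22.92·76.7 = 50.35 Pa.
ΔP = 50.35 Pa = 5.03×10^-4 bar.

ΔP ≈ 5.03×10^-4 bar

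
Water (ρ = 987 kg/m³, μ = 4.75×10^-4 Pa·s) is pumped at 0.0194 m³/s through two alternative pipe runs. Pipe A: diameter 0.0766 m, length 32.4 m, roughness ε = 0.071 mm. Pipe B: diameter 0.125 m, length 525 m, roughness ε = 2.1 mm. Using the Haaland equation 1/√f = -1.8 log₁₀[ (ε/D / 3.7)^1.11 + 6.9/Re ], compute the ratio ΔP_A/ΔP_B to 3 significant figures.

Pipe A: V = Q/A = 0.0194/0.004608 = 4.21 m/s; Re = 6.7e+05; ε/D = 0.000927; Haaland → f = 0.01973; ΔP_A = f(L/D)(ρV²/2) = 7.299e+04 Pa.
Pipe B: V = Q/A = 0.0194/0.01227 = 1.581 m/s; Re = 4.106e+05; ε/D = 0.0168; Haaland → f = 0.04574; ΔP_B = f(L/D)(ρV²/2) = 2.369e+05 Pa.
ΔP_A/ΔP_B = 7.299e+04/2.369e+05 = 0.308.

ΔP_A/ΔP_B ≈ 0.308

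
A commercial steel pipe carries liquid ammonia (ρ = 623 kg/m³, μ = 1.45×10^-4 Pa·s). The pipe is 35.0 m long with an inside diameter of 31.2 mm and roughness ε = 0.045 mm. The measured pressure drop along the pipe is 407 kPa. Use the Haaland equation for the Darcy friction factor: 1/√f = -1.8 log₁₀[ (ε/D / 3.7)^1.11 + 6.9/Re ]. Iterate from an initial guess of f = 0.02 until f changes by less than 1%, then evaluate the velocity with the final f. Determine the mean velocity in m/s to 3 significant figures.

V ≈ 7.32 m/s

Rearranging Darcy-Weisbach: V = √(2·ΔP·D/(f·L·ρ)). With ε/D = 4.5e-05/0.0312 = 0.00144, iterate starting from f = 0.02:
  f = 0.02 → V = √(2·4.07e+05·0.0312/(0.02·35·623)) = 7.631 m/s; Re = ρVD/μ = 1.023e+06; f → 0.02175
  f = 0.02175 → V = 7.317 m/s; Re = 9.809e+05; f → 0.02176
Converged (Δf/f < 1%). With the final f = 0.02176: V = √(2·4.07e+05·0.0312/(0.02176·35·623)) = 7.316 m/s.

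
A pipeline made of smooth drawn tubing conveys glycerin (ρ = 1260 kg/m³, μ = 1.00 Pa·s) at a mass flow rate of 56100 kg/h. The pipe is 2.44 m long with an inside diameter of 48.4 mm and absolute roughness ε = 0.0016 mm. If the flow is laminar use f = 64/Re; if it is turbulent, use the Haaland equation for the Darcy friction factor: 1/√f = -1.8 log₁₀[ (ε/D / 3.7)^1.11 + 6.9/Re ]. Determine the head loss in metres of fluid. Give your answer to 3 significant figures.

ṁ = 56100 kg/h = 56100/3600 = 15.58 kg/s.
A = πD²/4 = π(0.0484)²/4 = 0.00184 m²; mean velocity V = ṁ/(ρA) = 15.58/(1260 · 0.00184) = 6.722 m/s.
Reynolds number Re = ρVD/μ = 1260 · 6.722 · 0.0484 / 1 = 409.9.
Re < 2300 → laminar flow, so f = 64/Re = 64/409.9 = 0.1561 (the turbulent correlation is not needed).
Darcy-Weisbach: ΔP = f(L/D)(ρV²/2) = 0.1561·(2.44/0.0484)·(1260·6.722²/2) = 0.1561·50.41·2.847e+04 = 2.241e+05 Pa.
Head loss h_f = ΔP/(ρg) = 2.241e+05/(1260·9.81) = 18.1 m.

h_f ≈ 18.1 m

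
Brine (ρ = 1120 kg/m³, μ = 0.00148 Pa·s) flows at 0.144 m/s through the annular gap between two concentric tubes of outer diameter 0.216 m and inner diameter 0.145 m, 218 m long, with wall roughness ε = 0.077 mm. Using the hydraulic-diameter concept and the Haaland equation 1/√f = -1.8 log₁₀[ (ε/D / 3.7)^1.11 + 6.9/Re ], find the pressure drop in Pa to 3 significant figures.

ΔP ≈ 1230 Pa

Hydraulic diameter D_h = 4A/P = D_o - D_i = 0.216 - 0.145 = 0.071 m.
Re = ρVD_h/μ = 1120·0.144·0.071/0.00148 = 7737.
ε/D_h = 7.7e-05/0.071 = 0.00108; Haaland gives 1/√f = -1.8 log₁₀[0.00012+0.000892] = 5.391, so f = 0.03441.
ΔP = f(L/D_h)(ρV²/2) = 0.03441·218/0.071·11.61 = 1227 Pa.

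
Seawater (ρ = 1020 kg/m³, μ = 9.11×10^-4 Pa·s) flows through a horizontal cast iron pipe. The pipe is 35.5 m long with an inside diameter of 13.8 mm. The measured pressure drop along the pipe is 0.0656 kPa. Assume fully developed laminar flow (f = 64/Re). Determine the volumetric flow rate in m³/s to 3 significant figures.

For laminar flow, f = 64/Re with Re = ρVD/μ, so Darcy-Weisbach reduces to ΔP = 32μLV/D². Solving for V: V = ΔP·D²/(32μL) = 65.6·(0.0138)²/(32·0.000911·35.5) = 0.01207 m/s.
Check: Re = ρVD/μ = 1020·0.01207·0.0138/0.000911 = 186.5 < 2300, so the laminar assumption holds.
Q = V·A = 0.01207·(π/4·0.0138²) = 1.806e-06 m³/s = 1.81×10^-6 m³/s.

Q ≈ 1.81×10^-6 m³/s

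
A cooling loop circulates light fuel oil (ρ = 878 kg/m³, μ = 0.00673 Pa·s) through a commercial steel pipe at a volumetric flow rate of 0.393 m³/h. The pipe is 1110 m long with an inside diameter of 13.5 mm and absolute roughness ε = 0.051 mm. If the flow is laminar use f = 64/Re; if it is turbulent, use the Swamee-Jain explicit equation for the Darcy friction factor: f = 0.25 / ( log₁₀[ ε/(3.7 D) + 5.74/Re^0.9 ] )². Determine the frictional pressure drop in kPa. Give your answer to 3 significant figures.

Q = 0.393 m³/h = 0.393/3600 = 0.0001092 m³/s.
Cross-sectional area A = πD²/4 = π(0.0135)²/4 = 0.0001431 m²; mean velocity V = Q/A = 0.0001092/0.0001431 = 0.7627 m/s.
Reynolds number Re = ρVD/μ = 878 · 0.7627 · 0.0135 / 0.00673 = 1343.
Re < 2300 → laminar flow, so f = 64/Re = 64/1343 = 0.04765 (the turbulent correlation is not needed).
Darcy-Weisbach: ΔP = f(L/D)(ρV²/2) = 0.04765·(1110/0.0135)·(878·0.7627²/2) = 0.04765·8.222e+04·255.3 = 1e+06 Pa.
ΔP = 1e+06 Pa = 1000 kPa.

ΔP ≈ 1000 kPa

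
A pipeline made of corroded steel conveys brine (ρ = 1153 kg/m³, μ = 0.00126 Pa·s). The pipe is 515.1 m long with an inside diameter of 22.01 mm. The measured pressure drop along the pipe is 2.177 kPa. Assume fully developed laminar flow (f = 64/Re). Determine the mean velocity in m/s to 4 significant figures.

For laminar flow, f = 64/Re with Re = ρVD/μ, so Darcy-Weisbach reduces to ΔP = 32μLV/D². Solving for V: V = ΔP·D²/(32μL) = 2177·(0.02201)²/(32·0.00126·515.1) = 0.05078 m/s.
Check: Re = ρVD/μ = 1153·0.05078·0.02201/0.00126 = 1023 < 2300, so the laminar assumption holds.

V ≈ 0.05078 m/s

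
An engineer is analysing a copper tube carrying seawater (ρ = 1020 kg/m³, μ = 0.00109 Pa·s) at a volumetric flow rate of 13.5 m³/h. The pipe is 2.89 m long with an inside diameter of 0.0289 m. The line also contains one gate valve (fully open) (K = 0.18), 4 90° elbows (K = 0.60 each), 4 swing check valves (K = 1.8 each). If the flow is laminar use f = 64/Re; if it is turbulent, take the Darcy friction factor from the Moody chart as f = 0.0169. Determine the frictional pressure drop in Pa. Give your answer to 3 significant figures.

Q = 13.5 m³/h = 13.5/3600 = 0.00375 m³/s.
Cross-sectional area A = πD²/4 = π(0.0289)²/4 = 0.000656 m²; mean velocity V = Q/A = 0.00375/0.000656 = 5.717 m/s.
Reynolds number Re = ρVD/μ = 1020 · 5.717 · 0.0289 / 0.00109 = 1.546e+05.
Re > 4000 → turbulent; use the Moody-chart value f = 0.0169.
Total minor-loss coefficient ΣK = 1·0.18 + 4·0.6 + 4·1.8 = 9.78.
ΔP = [f·L/D + ΣK]·(ρV²/2) = [0.0169·2.89/0.0289 + 9.78]·(1020·5.717²/2) = [1.69 + 9.78]·1.667e+04 = 1.912e+05 Pa.

ΔP ≈ 191000 Pa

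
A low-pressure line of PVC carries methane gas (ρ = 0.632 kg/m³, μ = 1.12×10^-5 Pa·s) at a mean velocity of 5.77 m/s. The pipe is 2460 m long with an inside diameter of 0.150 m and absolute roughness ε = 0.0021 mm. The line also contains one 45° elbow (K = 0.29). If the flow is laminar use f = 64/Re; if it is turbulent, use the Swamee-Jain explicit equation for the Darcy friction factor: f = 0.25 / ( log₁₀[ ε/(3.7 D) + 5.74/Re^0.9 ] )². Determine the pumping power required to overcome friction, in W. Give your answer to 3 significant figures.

P ≈ 368 W

Reynolds number Re = ρVD/μ = 0.632 · 5.77 · 0.15 / 1.12e-05 = 4.884e+04.
Re > 4000 → turbulent. Relative roughness ε/D = 2.1e-06/0.15 = 1.4e-05. Swamee-Jain: f = 0.25/(log₁₀[1.4e-05/3.7 + 5.74/4.884e+04^0.9])² = 0.25/(log₁₀[3.78e-06 + 0.000346])² = 0.25/(-3.456)² = 0.02093.
Total minor-loss coefficient ΣK = 1·0.29 = 0.29.
ΔP = [f·L/D + ΣK]·(ρV²/2) = [0.02093·2460/0.15 + 0.29]·(0.632·5.77²/2) = [343.2 + 0.29]·10.52 = 3614 Pa.
Q = V·A = 5.77·0.01767 = 0.102 m³/s.
Pumping power P = QΔP = 0.102·3614 = 368.5 W = 368 W.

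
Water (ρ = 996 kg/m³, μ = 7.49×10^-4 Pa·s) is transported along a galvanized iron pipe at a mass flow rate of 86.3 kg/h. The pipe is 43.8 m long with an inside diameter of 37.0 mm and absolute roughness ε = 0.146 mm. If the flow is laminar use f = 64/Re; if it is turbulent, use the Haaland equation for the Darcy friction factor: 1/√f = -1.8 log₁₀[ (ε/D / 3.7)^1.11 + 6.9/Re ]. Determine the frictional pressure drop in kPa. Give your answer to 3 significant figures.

ṁ = 86.3 kg/h = 86.3/3600 = 0.02397 kg/s.
A = πD²/4 = π(0.037)²/4 = 0.001075 m²; mean velocity V = ṁ/(ρA) = 0.02397/(996 · 0.001075) = 0.02238 m/s.
Reynolds number Re = ρVD/μ = 996 · 0.02238 · 0.037 / 0.000749 = 1101.
Re < 2300 → laminar flow, so f = 64/Re = 64/1101 = 0.05811 (the turbulent correlation is not needed).
Darcy-Weisbach: ΔP = f(L/D)(ρV²/2) = 0.05811·(43.8/0.037)·(996·0.02238²/2) = 0.05811·1184·0.2495 = 17.17 Pa.
ΔP = 17.17 Pa = 0.0172 kPa.

ΔP ≈ 0.0172 kPa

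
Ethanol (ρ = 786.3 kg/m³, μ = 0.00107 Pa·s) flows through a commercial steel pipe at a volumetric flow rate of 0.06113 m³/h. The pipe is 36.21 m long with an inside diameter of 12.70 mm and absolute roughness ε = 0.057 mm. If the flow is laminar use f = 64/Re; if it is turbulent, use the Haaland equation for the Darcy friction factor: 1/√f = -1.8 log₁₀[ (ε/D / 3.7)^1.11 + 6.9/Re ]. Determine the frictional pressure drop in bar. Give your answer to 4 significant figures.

ΔP ≈ 0.01030 bar

Q = 0.06113 m³/h = 0.06113/3600 = 1.698e-05 m³/s.
Cross-sectional area A = πD²/4 = π(0.0127)²/4 = 0.0001267 m²; mean velocity V = Q/A = 1.698e-05/0.0001267 = 0.134 m/s.
Reynolds number Re = ρVD/μ = 786.3 · 0.134 · 0.0127 / 0.00107 = 1251.
Re < 2300 → laminar flow, so f = 64/Re = 64/1251 = 0.05116 (the turbulent correlation is not needed).
Darcy-Weisbach: ΔP = f(L/D)(ρV²/2) = 0.05116·(36.21/0.0127)·(786.3·0.134²/2) = 0.05116·2851·7.064 = 1030 Pa.
ΔP = 1030 Pa = 0.01030 bar.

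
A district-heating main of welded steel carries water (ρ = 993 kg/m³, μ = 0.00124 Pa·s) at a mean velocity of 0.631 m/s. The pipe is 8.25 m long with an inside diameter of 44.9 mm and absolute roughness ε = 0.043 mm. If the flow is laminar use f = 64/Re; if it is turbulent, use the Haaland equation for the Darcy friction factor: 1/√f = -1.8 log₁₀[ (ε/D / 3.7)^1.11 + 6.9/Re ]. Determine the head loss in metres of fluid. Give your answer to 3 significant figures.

Reynolds number Re = ρVD/μ = 993 · 0.631 · 0.0449 / 0.00124 = 2.269e+04.
Re > 4000 → turbulent. Relative roughness ε/D = 4.3e-05/0.0449 = 0.000958. Haaland: 1/√f = -1.8 log₁₀[(0.000958/3.7)^1.11 + 6.9/2.269e+04] = -1.8 log₁₀[0.000104 + 0.000304] = 6.1, so f = 0.02688.
Darcy-Weisbach: ΔP = f(L/D)(ρV²/2) = 0.02688·(8.25/0.0449)·(993·0.631²/2) = 0.02688·183.7·197.7 = 976.2 Pa.
Head loss h_f = ΔP/(ρg) = 976.2/(993·9.81) = 0.100 m.

h_f ≈ 0.100 m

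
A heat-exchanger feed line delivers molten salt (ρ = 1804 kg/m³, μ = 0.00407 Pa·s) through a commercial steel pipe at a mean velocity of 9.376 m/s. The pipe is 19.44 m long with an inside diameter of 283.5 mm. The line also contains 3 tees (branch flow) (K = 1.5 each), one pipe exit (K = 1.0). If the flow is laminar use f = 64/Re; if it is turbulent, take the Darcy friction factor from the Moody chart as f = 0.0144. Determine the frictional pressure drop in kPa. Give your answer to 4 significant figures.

ΔP ≈ 514.4 kPa

Reynolds number Re = ρVD/μ = 1804 · 9.376 · 0.2835 / 0.00407 = 1.178e+06.
Re > 4000 → turbulent; use the Moody-chart value f = 0.0144.
Total minor-loss coefficient ΣK = 3·1.5 + 1·1 = 5.5.
ΔP = [f·L/D + ΣK]·(ρV²/2) = [0.0144·19.44/0.2835 + 5.5]·(1804·9.376²/2) = [0.9874 + 5.5]·7.929e+04 = 5.144e+05 Pa.
ΔP = 5.144e+05 Pa = 514.4 kPa.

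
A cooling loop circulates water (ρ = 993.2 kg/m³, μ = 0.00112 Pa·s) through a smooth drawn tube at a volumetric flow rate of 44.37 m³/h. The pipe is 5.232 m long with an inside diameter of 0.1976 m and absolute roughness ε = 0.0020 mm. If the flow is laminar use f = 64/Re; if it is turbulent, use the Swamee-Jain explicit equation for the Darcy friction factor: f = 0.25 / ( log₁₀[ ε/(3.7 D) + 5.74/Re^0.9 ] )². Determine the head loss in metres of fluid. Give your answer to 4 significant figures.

Q = 44.37 m³/h = 44.37/3600 = 0.01232 m³/s.
Cross-sectional area A = πD²/4 = π(0.1976)²/4 = 0.03067 m²; mean velocity V = Q/A = 0.01232/0.03067 = 0.4019 m/s.
Reynolds number Re = ρVD/μ = 993.2 · 0.4019 · 0.1976 / 0.00112 = 7.043e+04.
Re > 4000 → turbulent. Relative roughness ε/D = 2e-06/0.1976 = 1.01e-05. Swamee-Jain: f = 0.25/(log₁₀[1.01e-05/3.7 + 5.74/7.043e+04^0.9])² = 0.25/(log₁₀[2.74e-06 + 0.000249])² = 0.25/(-3.599)² = 0.0193.
Darcy-Weisbach: ΔP = f(L/D)(ρV²/2) = 0.0193·(5.232/0.1976)·(993.2·0.4019²/2) = 0.0193·26.48·80.21 = 40.99 Pa.
Head loss h_f = ΔP/(ρg) = 40.99/(993.2·9.81) = 0.004207 m.

h_f ≈ 0.004207 m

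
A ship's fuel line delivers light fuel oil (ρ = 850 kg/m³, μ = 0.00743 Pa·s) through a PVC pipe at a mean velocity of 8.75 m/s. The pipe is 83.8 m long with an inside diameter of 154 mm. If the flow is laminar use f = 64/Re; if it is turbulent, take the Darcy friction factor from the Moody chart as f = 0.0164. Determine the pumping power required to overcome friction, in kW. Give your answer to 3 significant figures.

Reynolds number Re = ρVD/μ = 850 · 8.75 · 0.154 / 0.00743 = 1.542e+05.
Re > 4000 → turbulent; use the Moody-chart value f = 0.0164.
Darcy-Weisbach: ΔP = f(L/D)(ρV²/2) = 0.0164·(83.8/0.154)·(850·8.75²/2) = 0.0164·544.2·3.254e+04 = 2.904e+05 Pa.
Q = V·A = 8.75·0.01863 = 0.163 m³/s.
Pumping power P = QΔP = 0.163·2.904e+05 = 47330 W = 47.3 kW.

P ≈ 47.3 kW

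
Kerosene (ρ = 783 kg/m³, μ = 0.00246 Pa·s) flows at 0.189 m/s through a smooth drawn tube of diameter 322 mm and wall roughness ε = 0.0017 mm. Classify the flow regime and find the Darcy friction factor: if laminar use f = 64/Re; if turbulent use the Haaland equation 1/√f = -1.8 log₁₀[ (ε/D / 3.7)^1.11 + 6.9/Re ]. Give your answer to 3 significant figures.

Re = ρVD/μ = 783·0.189·0.322/0.00246 = 1.937e+04.
Re > 4000 → turbulent. ε/D = 1.7e-06/0.322 = 5.28e-06; Haaland: 1/√f = -1.8 log₁₀[3.25e-07 + 0.000356] = 6.206, so f = 0.02596.

f ≈ 0.0260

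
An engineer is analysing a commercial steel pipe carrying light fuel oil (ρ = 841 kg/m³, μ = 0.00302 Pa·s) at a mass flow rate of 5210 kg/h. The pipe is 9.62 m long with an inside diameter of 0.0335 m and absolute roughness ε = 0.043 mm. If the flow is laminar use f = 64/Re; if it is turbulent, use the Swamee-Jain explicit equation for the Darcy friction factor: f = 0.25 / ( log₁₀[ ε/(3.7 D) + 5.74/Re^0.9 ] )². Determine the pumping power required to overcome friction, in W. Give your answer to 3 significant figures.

ṁ = 5210 kg/h = 5210/3600 = 1.447 kg/s.
A = πD²/4 = π(0.0335)²/4 = 0.0008814 m²; mean velocity V = ṁ/(ρA) = 1.447/(841 · 0.0008814) = 1.952 m/s.
Reynolds number Re = ρVD/μ = 841 · 1.952 · 0.0335 / 0.00302 = 1.821e+04.
Re > 4000 → turbulent. Relative roughness ε/D = 4.3e-05/0.0335 = 0.00128. Swamee-Jain: f = 0.25/(log₁₀[0.00128/3.7 + 5.74/1.821e+04^0.9])² = 0.25/(log₁₀[0.000347 + 0.000841])² = 0.25/(-2.925)² = 0.02921.
Darcy-Weisbach: ΔP = f(L/D)(ρV²/2) = 0.02921·(9.62/0.0335)·(841·1.952²/2) = 0.02921·287.2·1603 = 1.345e+04 Pa.
Q = ṁ/ρ = 1.447/841 = 0.001721 m³/s.
Pumping power P = QΔP = 0.001721·1.345e+04 = 23.14 W = 23.1 W.

P ≈ 23.1 W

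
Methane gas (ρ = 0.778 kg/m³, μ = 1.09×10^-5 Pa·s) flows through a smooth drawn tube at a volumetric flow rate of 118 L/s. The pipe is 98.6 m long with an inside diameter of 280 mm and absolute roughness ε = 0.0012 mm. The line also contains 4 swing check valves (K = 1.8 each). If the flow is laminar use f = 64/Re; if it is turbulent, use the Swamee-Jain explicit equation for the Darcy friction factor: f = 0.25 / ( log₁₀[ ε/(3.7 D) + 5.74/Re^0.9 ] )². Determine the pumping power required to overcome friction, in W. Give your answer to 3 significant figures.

Q = 118 L/s = 118/1000 = 0.118 m³/s.
Cross-sectional area A = πD²/4 = π(0.28)²/4 = 0.06158 m²; mean velocity V = Q/A = 0.118/0.06158 = 1.916 m/s.
Reynolds number Re = ρVD/μ = 0.778 · 1.916 · 0.28 / 1.09e-05 = 3.83e+04.
Re > 4000 → turbulent. Relative roughness ε/D = 1.2e-06/0.28 = 4.29e-06. Swamee-Jain: f = 0.25/(log₁₀[4.29e-06/3.7 + 5.74/3.83e+04^0.9])² = 0.25/(log₁₀[1.16e-06 + 0.000431])² = 0.25/(-3.365)² = 0.02208.
Total minor-loss coefficient ΣK = 4·1.8 = 7.2.
ΔP = [f·L/D + ΣK]·(ρV²/2) = [0.02208·98.6/0.28 + 7.2]·(0.778·1.916²/2) = [7.776 + 7.2]·1.429 = 21.39 Pa.
Pumping power P = QΔP = 0.118·21.39 = 2.524 W = 2.52 W.

P ≈ 2.52 W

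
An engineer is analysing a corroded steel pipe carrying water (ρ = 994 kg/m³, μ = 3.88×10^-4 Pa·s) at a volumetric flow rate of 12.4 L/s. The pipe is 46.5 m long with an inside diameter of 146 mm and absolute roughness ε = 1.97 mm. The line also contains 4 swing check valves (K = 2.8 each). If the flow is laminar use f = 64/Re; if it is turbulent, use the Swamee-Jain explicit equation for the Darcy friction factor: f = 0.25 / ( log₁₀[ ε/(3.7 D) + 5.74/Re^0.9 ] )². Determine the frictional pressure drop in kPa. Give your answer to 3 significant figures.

Q = 12.4 L/s = 12.4/1000 = 0.0124 m³/s.
Cross-sectional area A = πD²/4 = π(0.146)²/4 = 0.01674 m²; mean velocity V = Q/A = 0.0124/0.01674 = 0.7407 m/s.
Reynolds number Re = ρVD/μ = 994 · 0.7407 · 0.146 / 0.000388 = 2.77e+05.
Re > 4000 → turbulent. Relative roughness ε/D = 0.00197/0.146 = 0.0135. Swamee-Jain: f = 0.25/(log₁₀[0.0135/3.7 + 5.74/2.77e+05^0.9])² = 0.25/(log₁₀[0.00365 + 7.25e-05])² = 0.25/(-2.43)² = 0.04235.
Total minor-loss coefficient ΣK = 4·2.8 = 11.2.
ΔP = [f·L/D + ΣK]·(ρV²/2) = [0.04235·46.5/0.146 + 11.2]·(994·0.7407²/2) = [13.49 + 11.2]·272.7 = 6732 Pa.
ΔP = 6732 Pa = 6.73 kPa.

ΔP ≈ 6.73 kPa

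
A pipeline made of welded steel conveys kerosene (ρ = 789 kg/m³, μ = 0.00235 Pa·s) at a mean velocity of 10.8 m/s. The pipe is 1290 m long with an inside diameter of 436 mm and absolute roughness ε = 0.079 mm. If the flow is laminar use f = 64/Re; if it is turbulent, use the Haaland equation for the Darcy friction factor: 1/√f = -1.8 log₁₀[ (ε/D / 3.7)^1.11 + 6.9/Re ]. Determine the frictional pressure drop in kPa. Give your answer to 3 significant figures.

Reynolds number Re = ρVD/μ = 789 · 10.8 · 0.436 / 0.00235 = 1.581e+06.
Re > 4000 → turbulent. Relative roughness ε/D = 7.9e-05/0.436 = 0.000181. Haaland: 1/√f = -1.8 log₁₀[(0.000181/3.7)^1.11 + 6.9/1.581e+06] = -1.8 log₁₀[1.64e-05 + 4.36e-06] = 8.427, so f = 0.01408.
Darcy-Weisbach: ΔP = f(L/D)(ρV²/2) = 0.01408·(1290/0.436)·(789·10.8²/2) = 0.01408·2959·4.601e+04 = 1.917e+06 Pa.
ΔP = 1.917e+06 Pa = 1920 kPa.

ΔP ≈ 1920 kPa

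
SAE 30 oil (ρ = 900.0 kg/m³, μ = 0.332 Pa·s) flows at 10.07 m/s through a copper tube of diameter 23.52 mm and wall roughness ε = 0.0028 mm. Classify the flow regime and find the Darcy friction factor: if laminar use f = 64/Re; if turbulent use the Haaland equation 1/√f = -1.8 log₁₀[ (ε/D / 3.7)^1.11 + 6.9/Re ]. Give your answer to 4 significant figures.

Re = ρVD/μ = 900·10.07·0.02352/0.332 = 642.1.
Re < 2300 → laminar, so f = 64/Re = 0.09968 (roughness is irrelevant in laminar flow).

f ≈ 0.09968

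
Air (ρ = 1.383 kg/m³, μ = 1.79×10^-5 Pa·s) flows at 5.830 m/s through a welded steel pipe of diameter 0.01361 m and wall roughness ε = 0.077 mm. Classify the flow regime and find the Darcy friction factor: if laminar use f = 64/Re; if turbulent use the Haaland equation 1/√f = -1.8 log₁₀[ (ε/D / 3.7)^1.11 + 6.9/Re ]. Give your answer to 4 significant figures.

f ≈ 0.04150

Re = ρVD/μ = 1.383·5.83·0.01361/1.79e-05 = 6130.
Re > 4000 → turbulent. ε/D = 7.7e-05/0.01361 = 0.00566; Haaland: 1/√f = -1.8 log₁₀[0.000749 + 0.00113] = 4.909, so f = 0.0415.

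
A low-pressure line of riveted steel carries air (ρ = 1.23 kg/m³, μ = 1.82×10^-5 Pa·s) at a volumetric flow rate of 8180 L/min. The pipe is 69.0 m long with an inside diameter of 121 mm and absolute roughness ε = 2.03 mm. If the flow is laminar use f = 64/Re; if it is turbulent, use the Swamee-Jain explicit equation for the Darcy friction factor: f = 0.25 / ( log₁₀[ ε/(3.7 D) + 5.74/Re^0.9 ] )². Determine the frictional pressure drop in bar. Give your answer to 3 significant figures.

Q = 8180 L/min = 8180/60000 = 0.1363 m³/s.
Cross-sectional area A = πD²/4 = π(0.121)²/4 = 0.0115 m²; mean velocity V = Q/A = 0.1363/0.0115 = 11.86 m/s.
Reynolds number Re = ρVD/μ = 1.23 · 11.86 · 0.121 / 1.82e-05 = 9.695e+04.
Re > 4000 → turbulent. Relative roughness ε/D = 0.00203/0.121 = 0.0168. Swamee-Jain: f = 0.25/(log₁₀[0.0168/3.7 + 5.74/9.695e+04^0.9])² = 0.25/(log₁₀[0.00453 + 0.000187])² = 0.25/(-2.326)² = 0.04621.
Darcy-Weisbach: ΔP = f(L/D)(ρV²/2) = 0.04621·(69/0.121)·(1.23·11.86²/2) = 0.04621·570.2·86.45 = 2278 Pa.
ΔP = 2278 Pa = 0.0228 bar.

ΔP ≈ 0.0228 bar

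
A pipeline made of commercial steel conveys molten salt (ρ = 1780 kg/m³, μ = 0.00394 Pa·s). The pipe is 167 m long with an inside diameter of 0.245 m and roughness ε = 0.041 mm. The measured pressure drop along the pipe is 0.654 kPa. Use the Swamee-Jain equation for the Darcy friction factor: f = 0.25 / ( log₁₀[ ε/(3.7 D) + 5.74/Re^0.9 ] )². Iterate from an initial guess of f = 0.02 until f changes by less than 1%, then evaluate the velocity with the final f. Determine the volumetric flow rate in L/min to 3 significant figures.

Q ≈ 582 L/min

Rearranging Darcy-Weisbach: V = √(2·ΔP·D/(f·L·ρ)). With ε/D = 4.1e-05/0.245 = 0.000167, iterate starting from f = 0.02:
  f = 0.02 → V = √(2·654·0.245/(0.02·167·1780)) = 0.2322 m/s; Re = ρVD/μ = 2.57e+04; f → 0.02473
  f = 0.02473 → V = 0.2088 m/s; Re = 2.311e+04; f → 0.02535
  f = 0.02535 → V = 0.2062 m/s; Re = 2.283e+04; f → 0.02542
Converged (Δf/f < 1%). With the final f = 0.02542: V = √(2·654·0.245/(0.02542·167·1780)) = 0.2059 m/s.
Q = V·A = 0.2059·(π/4·0.245²) = 0.009708 m³/s = 582 L/min.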